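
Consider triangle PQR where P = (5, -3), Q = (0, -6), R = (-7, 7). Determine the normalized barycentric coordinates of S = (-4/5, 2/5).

Signed area of the reference triangle: [PQR] = ½·(5·(-6−7) + 0·(7−(-3)) + (-7)·(-3−(-6))) = ½·(-65 + 0 − 21) = -43.
[SQR] = ½·((-4/5)·(-6−7) + 0·(7−(2/5)) + (-7)·(2/5−(-6))) = ½·(52/5 + 0 − 224/5) = -86/5, so the P-coordinate is (-86/5)/(-43) = 2/5.
[PSR] = ½·(5·(2/5−7) + (-4/5)·(7−(-3)) + (-7)·(-3−(2/5))) = ½·(-33 − 8 + 119/5) = -43/5, so the Q-coordinate is 1/5.
[PQS] = ½·(5·(-6−(2/5)) + 0·(2/5−(-3)) + (-4/5)·(-3−(-6))) = ½·(-32 + 0 − 12/5) = -86/5, so the R-coordinate is 2/5.

(2/5, 1/5, 2/5)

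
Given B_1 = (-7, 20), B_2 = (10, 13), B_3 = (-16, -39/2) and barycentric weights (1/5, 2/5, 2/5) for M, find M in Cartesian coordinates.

(-19/5, 7/5)

M = (1/5)·B_1 + (2/5)·B_2 + (2/5)·B_3.
x-coordinate: (1/5)·(-7) + (2/5)·10 + (2/5)·(-16) = -19/5.
y-coordinate: (1/5)·20 + (2/5)·13 + (2/5)·(-39/2) = 7/5.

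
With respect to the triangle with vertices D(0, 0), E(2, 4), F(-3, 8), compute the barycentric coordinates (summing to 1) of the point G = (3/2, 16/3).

Signed area of the reference triangle: [DEF] = ½·(0·(4−8) + 2·(8−0) + (-3)·(0−4)) = ½·(0 + 16 + 12) = 14.
[GEF] = ½·((3/2)·(4−8) + 2·(8−(16/3)) + (-3)·(16/3−4)) = ½·(-6 + 16/3 − 4) = -7/3, so the D-coordinate is (-7/3)/14 = -1/6.
[DGF] = ½·(0·(16/3−8) + (3/2)·(8−0) + (-3)·(0−(16/3))) = ½·(0 + 12 + 16) = 14, so the E-coordinate is 1.
[DEG] = ½·(0·(4−(16/3)) + 2·(16/3−0) + (3/2)·(0−4)) = ½·(0 + 32/3 − 6) = 7/3, so the F-coordinate is 1/6.
Check: -1/6 + 1 + 1/6 = 1.

(-1/6, 1, 1/6)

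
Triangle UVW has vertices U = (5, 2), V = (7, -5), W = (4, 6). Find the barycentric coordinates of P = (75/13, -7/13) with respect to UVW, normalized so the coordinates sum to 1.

Signed area of the reference triangle: [UVW] = ½·(5·(-5−6) + 7·(6−2) + 4·(2−(-5))) = ½·(-55 + 28 + 28) = 1/2.
[PVW] = ½·((75/13)·(-5−6) + 7·(6−(-7/13)) + 4·(-7/13−(-5))) = ½·(-825/13 + 595/13 + 232/13) = 1/13, so the U-coordinate is (1/13)/(1/2) = 2/13.
[UPW] = ½·(5·(-7/13−6) + (75/13)·(6−2) + 4·(2−(-7/13))) = ½·(-425/13 + 300/13 + 132/13) = 7/26, so the V-coordinate is 7/13.
[UVP] = ½·(5·(-5−(-7/13)) + 7·(-7/13−2) + (75/13)·(2−(-5))) = ½·(-290/13 − 231/13 + 525/13) = 2/13, so the W-coordinate is 4/13.
Check: 2/13 + 7/13 + 4/13 = 1.

(2/13, 7/13, 4/13)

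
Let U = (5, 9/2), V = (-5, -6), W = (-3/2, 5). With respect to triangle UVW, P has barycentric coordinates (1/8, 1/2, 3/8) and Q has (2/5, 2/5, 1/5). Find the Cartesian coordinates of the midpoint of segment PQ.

(-219/160, -13/160)

Barycentric coordinates of the midpoint are the average: (21/80, 9/20, 23/80).
Converting: (21/80)·U + (9/20)·V + (23/80)·W = (-219/160, -13/160).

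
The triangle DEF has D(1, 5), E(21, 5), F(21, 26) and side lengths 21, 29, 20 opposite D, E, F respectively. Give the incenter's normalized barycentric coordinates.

The incenter has barycentric coordinates proportional to the opposite side lengths: (21 : 29 : 20).
Normalizing by 21+29+20 = 70 gives (3/10, 29/70, 2/7).

(3/10, 29/70, 2/7)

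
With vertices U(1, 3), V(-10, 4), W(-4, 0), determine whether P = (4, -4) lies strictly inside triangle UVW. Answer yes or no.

Barycentric coordinates of P: (4/19, -22/19, 37/19).
The three coordinates are positive, negative, positive; a point is interior exactly when all three are positive.

no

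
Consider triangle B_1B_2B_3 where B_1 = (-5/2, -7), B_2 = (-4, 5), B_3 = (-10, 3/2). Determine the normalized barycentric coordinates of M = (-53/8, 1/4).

(1/4, 1/4, 1/2)

Signed area of the reference triangle: [B_1B_2B_3] = ½·((-5/2)·(5−(3/2)) + (-4)·(3/2−(-7)) + (-10)·(-7−5)) = ½·(-35/4 − 34 + 120) = 309/8.
[MB_2B_3] = ½·((-53/8)·(5−(3/2)) + (-4)·(3/2−(1/4)) + (-10)·(1/4−5)) = ½·(-371/16 − 5 + 95/2) = 309/32, so the B_1-coordinate is (309/32)/(309/8) = 1/4.
[B_1MB_3] = ½·((-5/2)·(1/4−(3/2)) + (-53/8)·(3/2−(-7)) + (-10)·(-7−(1/4))) = ½·(25/8 − 901/16 + 145/2) = 309/32, so the B_2-coordinate is 1/4.
[B_1B_2M] = ½·((-5/2)·(5−(1/4)) + (-4)·(1/4−(-7)) + (-53/8)·(-7−5)) = ½·(-95/8 − 29 + 159/2) = 309/16, so the B_3-coordinate is 1/2.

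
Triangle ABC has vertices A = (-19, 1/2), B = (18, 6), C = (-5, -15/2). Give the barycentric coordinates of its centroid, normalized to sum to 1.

The centroid is the average of the vertices, so each weight is 1/3.

(1/3, 1/3, 1/3)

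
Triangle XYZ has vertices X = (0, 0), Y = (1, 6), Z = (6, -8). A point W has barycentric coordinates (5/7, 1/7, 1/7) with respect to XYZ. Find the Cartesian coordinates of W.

W = (5/7)·X + (1/7)·Y + (1/7)·Z.
x-coordinate: (5/7)·0 + (1/7)·1 + (1/7)·6 = 1.
y-coordinate: (5/7)·0 + (1/7)·6 + (1/7)·(-8) = -2/7.

(1, -2/7)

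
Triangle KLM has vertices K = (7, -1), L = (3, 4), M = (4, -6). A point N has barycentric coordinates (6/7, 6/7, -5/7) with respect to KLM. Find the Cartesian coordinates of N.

N = (6/7)·K + (6/7)·L + (-5/7)·M.
x-coordinate: (6/7)·7 + (6/7)·3 + (-5/7)·4 = 40/7.
y-coordinate: (6/7)·(-1) + (6/7)·4 + (-5/7)·(-6) = 48/7.

(40/7, 48/7)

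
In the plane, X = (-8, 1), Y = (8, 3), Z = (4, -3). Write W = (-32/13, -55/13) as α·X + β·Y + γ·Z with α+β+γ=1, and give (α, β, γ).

(5/13, -6/13, 14/13)

Signed area of the reference triangle: [XYZ] = ½·((-8)·(3−(-3)) + 8·(-3−1) + 4·(1−3)) = ½·(-48 − 32 − 8) = -44.
[WYZ] = ½·((-32/13)·(3−(-3)) + 8·(-3−(-55/13)) + 4·(-55/13−3)) = ½·(-192/13 + 128/13 − 376/13) = -220/13, so the X-coordinate is (-220/13)/(-44) = 5/13.
[XWZ] = ½·((-8)·(-55/13−(-3)) + (-32/13)·(-3−1) + 4·(1−(-55/13))) = ½·(128/13 + 128/13 + 272/13) = 264/13, so the Y-coordinate is -6/13.
[XYW] = ½·((-8)·(3−(-55/13)) + 8·(-55/13−1) + (-32/13)·(1−3)) = ½·(-752/13 − 544/13 + 64/13) = -616/13, so the Z-coordinate is 14/13.
Check: 5/13 − 6/13 + 14/13 = 1.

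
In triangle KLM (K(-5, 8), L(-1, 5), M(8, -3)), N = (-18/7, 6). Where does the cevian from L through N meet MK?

(-17/6, 37/6)

Barycentric coordinates of N with respect to KLM: (5/7, 1/7, 1/7).
On side MK the L-coordinate is zero; dropping N's L-weight 1/7 and renormalizing the remaining 1/7 : 5/7 gives weights 1/6, 5/6 on M, K.
J = (1/6)·(8, -3) + (5/6)·(-5, 8) = (-17/6, 37/6).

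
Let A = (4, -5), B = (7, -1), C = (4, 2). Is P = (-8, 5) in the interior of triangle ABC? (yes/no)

no

Barycentric coordinates of P: (9/7, -4, 26/7).
The three coordinates are positive, negative, positive; a point is interior exactly when all three are positive.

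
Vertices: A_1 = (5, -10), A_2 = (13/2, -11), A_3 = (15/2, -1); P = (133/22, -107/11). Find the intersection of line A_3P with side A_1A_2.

Barycentric coordinates of P with respect to A_1A_2A_3: (4/11, 6/11, 1/11).
On side A_1A_2 the A_3-coordinate is zero; dropping P's A_3-weight 1/11 and renormalizing the remaining 4/11 : 6/11 gives weights 2/5, 3/5 on A_1, A_2.
Q = (2/5)·(5, -10) + (3/5)·(13/2, -11) = (59/10, -53/5).

(59/10, -53/5)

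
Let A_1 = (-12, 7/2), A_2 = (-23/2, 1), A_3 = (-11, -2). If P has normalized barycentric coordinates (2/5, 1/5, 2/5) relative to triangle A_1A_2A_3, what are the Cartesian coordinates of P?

P = (2/5)·A_1 + (1/5)·A_2 + (2/5)·A_3.
x-coordinate: (2/5)·(-12) + (1/5)·(-23/2) + (2/5)·(-11) = -23/2.
y-coordinate: (2/5)·(7/2) + (1/5)·1 + (2/5)·(-2) = 4/5.

(-23/2, 4/5)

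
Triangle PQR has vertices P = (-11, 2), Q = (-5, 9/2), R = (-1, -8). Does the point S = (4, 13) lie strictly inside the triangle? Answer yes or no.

no

Barycentric coordinates of S: (-293/170, 52/17, -57/170).
The three coordinates are negative, positive, negative; a point is interior exactly when all three are positive.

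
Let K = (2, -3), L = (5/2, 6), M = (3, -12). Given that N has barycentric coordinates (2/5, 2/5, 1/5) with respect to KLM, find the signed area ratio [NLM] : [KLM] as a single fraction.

2/5

The signed ratio [NLM]/[KLM] equals the barycentric coordinate of N at vertex K, which is 2/5.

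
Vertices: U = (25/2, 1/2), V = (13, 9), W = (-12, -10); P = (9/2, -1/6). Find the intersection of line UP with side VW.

Barycentric coordinates of P with respect to UVW: (1/3, 1/3, 1/3).
On side VW the U-coordinate is zero; dropping P's U-weight 1/3 and renormalizing the remaining 1/3 : 1/3 gives weights 1/2, 1/2 on V, W.
Q = (1/2)·(13, 9) + (1/2)·(-12, -10) = (1/2, -1/2).

(1/2, -1/2)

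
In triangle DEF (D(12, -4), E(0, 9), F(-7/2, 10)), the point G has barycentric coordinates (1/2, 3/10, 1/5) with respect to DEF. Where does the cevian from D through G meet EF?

(-7/5, 47/5)

Line DG meets EF where the D-coordinate vanishes; zeroing G's D-weight and renormalizing leaves E, F-weights 3/10 : 1/5 → (3/5, 2/5).
So H = (3/5)·E + (2/5)·F = (-7/5, 47/5).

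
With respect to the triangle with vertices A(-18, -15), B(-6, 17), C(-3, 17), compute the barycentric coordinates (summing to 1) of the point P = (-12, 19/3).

Signed area of the reference triangle: [ABC] = ½·((-18)·(17−17) + (-6)·(17−(-15)) + (-3)·(-15−17)) = ½·(0 − 192 + 96) = -48.
[PBC] = ½·((-12)·(17−17) + (-6)·(17−(19/3)) + (-3)·(19/3−17)) = ½·(0 − 64 + 32) = -16, so the A-coordinate is (-16)/(-48) = 1/3.
[APC] = ½·((-18)·(19/3−17) + (-12)·(17−(-15)) + (-3)·(-15−(19/3))) = ½·(192 − 384 + 64) = -64, so the B-coordinate is 4/3.
[ABP] = ½·((-18)·(17−(19/3)) + (-6)·(19/3−(-15)) + (-12)·(-15−17)) = ½·(-192 − 128 + 384) = 32, so the C-coordinate is -2/3.

(1/3, 4/3, -2/3)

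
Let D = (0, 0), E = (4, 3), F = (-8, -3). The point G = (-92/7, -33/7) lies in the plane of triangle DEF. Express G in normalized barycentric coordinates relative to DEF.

(-6/7, 1/7, 12/7)

Signed area of the reference triangle: [DEF] = ½·(0·(3−(-3)) + 4·(-3−0) + (-8)·(0−3)) = ½·(0 − 12 + 24) = 6.
[GEF] = ½·((-92/7)·(3−(-3)) + 4·(-3−(-33/7)) + (-8)·(-33/7−3)) = ½·(-552/7 + 48/7 + 432/7) = -36/7, so the D-coordinate is (-36/7)/6 = -6/7.
[DGF] = ½·(0·(-33/7−(-3)) + (-92/7)·(-3−0) + (-8)·(0−(-33/7))) = ½·(0 + 276/7 − 264/7) = 6/7, so the E-coordinate is 1/7.
[DEG] = ½·(0·(3−(-33/7)) + 4·(-33/7−0) + (-92/7)·(0−3)) = ½·(0 − 132/7 + 276/7) = 72/7, so the F-coordinate is 12/7.
Check: -6/7 + 1/7 + 12/7 = 1.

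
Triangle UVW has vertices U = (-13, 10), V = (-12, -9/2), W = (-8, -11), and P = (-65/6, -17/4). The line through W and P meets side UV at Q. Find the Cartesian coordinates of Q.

Barycentric coordinates of P with respect to UVW: (1/6, 1/2, 1/3).
On side UV the W-coordinate is zero; dropping P's W-weight 1/3 and renormalizing the remaining 1/6 : 1/2 gives weights 1/4, 3/4 on U, V.
Q = (1/4)·(-13, 10) + (3/4)·(-12, -9/2) = (-49/4, -7/8).

(-49/4, -7/8)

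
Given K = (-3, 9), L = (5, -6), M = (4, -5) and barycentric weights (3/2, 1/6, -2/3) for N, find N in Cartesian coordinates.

N = (3/2)·K + (1/6)·L + (-2/3)·M.
x-coordinate: (3/2)·(-3) + (1/6)·5 + (-2/3)·4 = -19/3.
y-coordinate: (3/2)·9 + (1/6)·(-6) + (-2/3)·(-5) = 95/6.

(-19/3, 95/6)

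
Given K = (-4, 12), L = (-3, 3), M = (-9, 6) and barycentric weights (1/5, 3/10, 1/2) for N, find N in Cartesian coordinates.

N = (1/5)·K + (3/10)·L + (1/2)·M.
x-coordinate: (1/5)·(-4) + (3/10)·(-3) + (1/2)·(-9) = -31/5.
y-coordinate: (1/5)·12 + (3/10)·3 + (1/2)·6 = 63/10.

(-31/5, 63/10)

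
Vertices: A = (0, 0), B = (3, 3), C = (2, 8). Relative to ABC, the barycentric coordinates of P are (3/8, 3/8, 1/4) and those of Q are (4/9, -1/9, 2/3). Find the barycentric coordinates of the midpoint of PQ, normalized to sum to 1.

Since both coordinate triples sum to 1, the midpoint's barycentrics are the componentwise average.
(3/8+4/9)/2 = 59/144; similarly 19/144 and 11/24.

(59/144, 19/144, 11/24)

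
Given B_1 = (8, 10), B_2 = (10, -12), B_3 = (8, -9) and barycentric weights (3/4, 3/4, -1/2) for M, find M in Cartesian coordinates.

(19/2, 3)

M = (3/4)·B_1 + (3/4)·B_2 + (-1/2)·B_3.
x-coordinate: (3/4)·8 + (3/4)·10 + (-1/2)·8 = 19/2.
y-coordinate: (3/4)·10 + (3/4)·(-12) + (-1/2)·(-9) = 3.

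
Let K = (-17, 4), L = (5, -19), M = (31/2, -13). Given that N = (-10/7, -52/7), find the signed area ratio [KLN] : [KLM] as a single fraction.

2/7

[KLM] = ½·((-17)·(-19−(-13)) + 5·(-13−4) + (31/2)·(4−(-19))) = ½·(102 − 85 + 713/2) = 747/4.
[KLN] = ½·((-17)·(-19−(-52/7)) + 5·(-52/7−4) + (-10/7)·(4−(-19))) = ½·(1377/7 − 400/7 − 230/7) = 747/14, so the ratio is (747/14)/(747/4) = 2/7.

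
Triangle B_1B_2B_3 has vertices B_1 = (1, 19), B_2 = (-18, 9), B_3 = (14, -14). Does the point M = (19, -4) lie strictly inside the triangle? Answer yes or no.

no

Barycentric coordinates of M: (435/757, -295/757, 617/757).
The three coordinates are positive, negative, positive; a point is interior exactly when all three are positive.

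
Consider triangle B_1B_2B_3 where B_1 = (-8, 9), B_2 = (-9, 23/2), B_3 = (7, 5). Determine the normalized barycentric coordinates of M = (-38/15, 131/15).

Signed area of the reference triangle: [B_1B_2B_3] = ½·((-8)·(23/2−5) + (-9)·(5−9) + 7·(9−(23/2))) = ½·(-52 + 36 − 35/2) = -67/4.
[MB_2B_3] = ½·((-38/15)·(23/2−5) + (-9)·(5−(131/15)) + 7·(131/15−(23/2))) = ½·(-247/15 + 168/5 − 581/30) = -67/60, so the B_1-coordinate is (-67/60)/(-67/4) = 1/15.
[B_1MB_3] = ½·((-8)·(131/15−5) + (-38/15)·(5−9) + 7·(9−(131/15))) = ½·(-448/15 + 152/15 + 28/15) = -134/15, so the B_2-coordinate is 8/15.
[B_1B_2M] = ½·((-8)·(23/2−(131/15)) + (-9)·(131/15−9) + (-38/15)·(9−(23/2))) = ½·(-332/15 + 12/5 + 19/3) = -67/10, so the B_3-coordinate is 2/5.
Check: 1/15 + 8/15 + 2/5 = 1.

(1/15, 8/15, 2/5)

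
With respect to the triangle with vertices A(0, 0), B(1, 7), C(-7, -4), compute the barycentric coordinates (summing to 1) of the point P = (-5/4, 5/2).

Signed area of the reference triangle: [ABC] = ½·(0·(7−(-4)) + 1·(-4−0) + (-7)·(0−7)) = ½·(0 − 4 + 49) = 45/2.
[PBC] = ½·((-5/4)·(7−(-4)) + 1·(-4−(5/2)) + (-7)·(5/2−7)) = ½·(-55/4 − 13/2 + 63/2) = 45/8, so the A-coordinate is (45/8)/(45/2) = 1/4.
[APC] = ½·(0·(5/2−(-4)) + (-5/4)·(-4−0) + (-7)·(0−(5/2))) = ½·(0 + 5 + 35/2) = 45/4, so the B-coordinate is 1/2.
[ABP] = ½·(0·(7−(5/2)) + 1·(5/2−0) + (-5/4)·(0−7)) = ½·(0 + 5/2 + 35/4) = 45/8, so the C-coordinate is 1/4.

(1/4, 1/2, 1/4)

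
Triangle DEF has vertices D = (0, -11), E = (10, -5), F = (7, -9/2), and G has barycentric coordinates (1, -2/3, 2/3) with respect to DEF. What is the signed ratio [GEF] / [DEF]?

1

The signed ratio [GEF]/[DEF] equals the barycentric coordinate of G at vertex D, which is 1.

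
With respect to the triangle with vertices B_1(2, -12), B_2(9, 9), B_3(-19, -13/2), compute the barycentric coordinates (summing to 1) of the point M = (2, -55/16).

Signed area of the reference triangle: [B_1B_2B_3] = ½·(2·(9−(-13/2)) + 9·(-13/2−(-12)) + (-19)·(-12−9)) = ½·(31 + 99/2 + 399) = 959/4.
[MB_2B_3] = ½·(2·(9−(-13/2)) + 9·(-13/2−(-55/16)) + (-19)·(-55/16−9)) = ½·(31 − 441/16 + 3781/16) = 959/8, so the B_1-coordinate is (959/8)/(959/4) = 1/2.
[B_1MB_3] = ½·(2·(-55/16−(-13/2)) + 2·(-13/2−(-12)) + (-19)·(-12−(-55/16))) = ½·(49/8 + 11 + 2603/16) = 2877/32, so the B_2-coordinate is 3/8.
[B_1B_2M] = ½·(2·(9−(-55/16)) + 9·(-55/16−(-12)) + 2·(-12−9)) = ½·(199/8 + 1233/16 − 42) = 959/32, so the B_3-coordinate is 1/8.
Check: 1/2 + 3/8 + 1/8 = 1.

(1/2, 3/8, 1/8)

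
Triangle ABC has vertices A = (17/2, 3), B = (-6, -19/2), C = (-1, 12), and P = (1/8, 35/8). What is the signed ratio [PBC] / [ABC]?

1/4

[ABC] = ½·((17/2)·(-19/2−12) + (-6)·(12−3) + (-1)·(3−(-19/2))) = ½·(-731/4 − 54 − 25/2) = -997/8.
[PBC] = ½·((1/8)·(-19/2−12) + (-6)·(12−(35/8)) + (-1)·(35/8−(-19/2))) = ½·(-43/16 − 183/4 − 111/8) = -997/32, so the ratio is (-997/32)/(-997/8) = 1/4.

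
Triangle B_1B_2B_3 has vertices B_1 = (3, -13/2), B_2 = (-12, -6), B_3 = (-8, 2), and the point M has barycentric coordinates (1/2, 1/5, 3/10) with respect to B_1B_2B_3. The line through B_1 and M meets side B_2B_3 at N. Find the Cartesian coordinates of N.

(-48/5, -6/5)

Line B_1M meets B_2B_3 where the B_1-coordinate vanishes; zeroing M's B_1-weight and renormalizing leaves B_2, B_3-weights 1/5 : 3/10 → (2/5, 3/5).
So N = (2/5)·B_2 + (3/5)·B_3 = (-48/5, -6/5).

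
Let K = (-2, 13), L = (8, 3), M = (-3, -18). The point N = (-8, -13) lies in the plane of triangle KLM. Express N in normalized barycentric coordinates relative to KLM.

Signed area of the reference triangle: [KLM] = ½·((-2)·(3−(-18)) + 8·(-18−13) + (-3)·(13−3)) = ½·(-42 − 248 − 30) = -160.
[NLM] = ½·((-8)·(3−(-18)) + 8·(-18−(-13)) + (-3)·(-13−3)) = ½·(-168 − 40 + 48) = -80, so the K-coordinate is (-80)/(-160) = 1/2.
[KNM] = ½·((-2)·(-13−(-18)) + (-8)·(-18−13) + (-3)·(13−(-13))) = ½·(-10 + 248 − 78) = 80, so the L-coordinate is -1/2.
[KLN] = ½·((-2)·(3−(-13)) + 8·(-13−13) + (-8)·(13−3)) = ½·(-32 − 208 − 80) = -160, so the M-coordinate is 1.
Check: 1/2 − 1/2 + 1 = 1.

(1/2, -1/2, 1)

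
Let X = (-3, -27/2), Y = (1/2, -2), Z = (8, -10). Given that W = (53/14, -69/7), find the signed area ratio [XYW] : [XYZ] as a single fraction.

[XYZ] = ½·((-3)·(-2−(-10)) + (1/2)·(-10−(-27/2)) + 8·(-27/2−(-2))) = ½·(-24 + 7/4 − 92) = -457/8.
[XYW] = ½·((-3)·(-2−(-69/7)) + (1/2)·(-69/7−(-27/2)) + (53/14)·(-27/2−(-2))) = ½·(-165/7 + 51/28 − 1219/28) = -457/14, so the ratio is (-457/14)/(-457/8) = 4/7.

4/7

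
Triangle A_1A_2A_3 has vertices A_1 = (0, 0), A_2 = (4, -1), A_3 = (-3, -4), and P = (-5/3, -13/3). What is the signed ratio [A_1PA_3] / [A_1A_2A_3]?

[A_1A_2A_3] = ½·(0·(-1−(-4)) + 4·(-4−0) + (-3)·(0−(-1))) = ½·(0 − 16 − 3) = -19/2.
[A_1PA_3] = ½·(0·(-13/3−(-4)) + (-5/3)·(-4−0) + (-3)·(0−(-13/3))) = ½·(0 + 20/3 − 13) = -19/6, so the ratio is (-19/6)/(-19/2) = 1/3.

1/3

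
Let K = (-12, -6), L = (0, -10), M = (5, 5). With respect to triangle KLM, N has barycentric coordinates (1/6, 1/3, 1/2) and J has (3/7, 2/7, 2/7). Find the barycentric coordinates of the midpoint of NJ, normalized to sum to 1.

(25/84, 13/42, 11/28)

Since both coordinate triples sum to 1, the midpoint's barycentrics are the componentwise average.
(1/6+3/7)/2 = 25/84; similarly 13/42 and 11/28.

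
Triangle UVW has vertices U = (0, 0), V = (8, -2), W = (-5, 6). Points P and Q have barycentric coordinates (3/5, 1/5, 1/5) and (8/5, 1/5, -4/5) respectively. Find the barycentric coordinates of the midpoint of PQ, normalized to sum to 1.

(11/10, 1/5, -3/10)

Since both coordinate triples sum to 1, the midpoint's barycentrics are the componentwise average.
(3/5+8/5)/2 = 11/10; similarly 1/5 and -3/10.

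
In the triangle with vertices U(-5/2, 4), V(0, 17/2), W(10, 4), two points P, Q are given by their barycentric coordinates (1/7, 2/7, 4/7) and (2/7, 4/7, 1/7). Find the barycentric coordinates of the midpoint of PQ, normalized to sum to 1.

Since both coordinate triples sum to 1, the midpoint's barycentrics are the componentwise average.
(1/7+2/7)/2 = 3/14; similarly 3/7 and 5/14.

(3/14, 3/7, 5/14)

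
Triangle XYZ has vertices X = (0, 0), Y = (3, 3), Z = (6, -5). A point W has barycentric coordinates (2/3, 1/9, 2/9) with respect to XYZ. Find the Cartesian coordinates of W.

W = (2/3)·X + (1/9)·Y + (2/9)·Z.
x-coordinate: (2/3)·0 + (1/9)·3 + (2/9)·6 = 5/3.
y-coordinate: (2/3)·0 + (1/9)·3 + (2/9)·(-5) = -7/9.

(5/3, -7/9)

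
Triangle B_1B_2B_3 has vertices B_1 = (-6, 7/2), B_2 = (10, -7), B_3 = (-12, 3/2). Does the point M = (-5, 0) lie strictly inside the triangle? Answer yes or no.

Barycentric coordinates of M: (53/190, 23/95, 91/190).
The three coordinates are positive, positive, positive; a point is interior exactly when all three are positive.

yes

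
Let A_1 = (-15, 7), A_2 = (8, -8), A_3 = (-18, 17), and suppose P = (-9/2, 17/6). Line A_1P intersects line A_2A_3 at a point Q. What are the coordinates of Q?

Barycentric coordinates of P with respect to A_1A_2A_3: (1/6, 1/2, 1/3).
On side A_2A_3 the A_1-coordinate is zero; dropping P's A_1-weight 1/6 and renormalizing the remaining 1/2 : 1/3 gives weights 3/5, 2/5 on A_2, A_3.
Q = (3/5)·(8, -8) + (2/5)·(-18, 17) = (-12/5, 2).

(-12/5, 2)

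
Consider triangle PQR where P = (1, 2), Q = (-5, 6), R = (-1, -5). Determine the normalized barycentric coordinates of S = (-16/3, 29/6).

Signed area of the reference triangle: [PQR] = ½·(1·(6−(-5)) + (-5)·(-5−2) + (-1)·(2−6)) = ½·(11 + 35 + 4) = 25.
[SQR] = ½·((-16/3)·(6−(-5)) + (-5)·(-5−(29/6)) + (-1)·(29/6−6)) = ½·(-176/3 + 295/6 + 7/6) = -25/6, so the P-coordinate is (-25/6)/25 = -1/6.
[PSR] = ½·(1·(29/6−(-5)) + (-16/3)·(-5−2) + (-1)·(2−(29/6))) = ½·(59/6 + 112/3 + 17/6) = 25, so the Q-coordinate is 1.
[PQS] = ½·(1·(6−(29/6)) + (-5)·(29/6−2) + (-16/3)·(2−6)) = ½·(7/6 − 85/6 + 64/3) = 25/6, so the R-coordinate is 1/6.

(-1/6, 1, 1/6)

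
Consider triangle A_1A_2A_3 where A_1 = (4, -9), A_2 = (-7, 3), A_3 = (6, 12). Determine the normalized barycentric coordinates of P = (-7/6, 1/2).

(1/3, 1/2, 1/6)

Signed area of the reference triangle: [A_1A_2A_3] = ½·(4·(3−12) + (-7)·(12−(-9)) + 6·(-9−3)) = ½·(-36 − 147 − 72) = -255/2.
[PA_2A_3] = ½·((-7/6)·(3−12) + (-7)·(12−(1/2)) + 6·(1/2−3)) = ½·(21/2 − 161/2 − 15) = -85/2, so the A_1-coordinate is (-85/2)/(-255/2) = 1/3.
[A_1PA_3] = ½·(4·(1/2−12) + (-7/6)·(12−(-9)) + 6·(-9−(1/2))) = ½·(-46 − 49/2 − 57) = -255/4, so the A_2-coordinate is 1/2.
[A_1A_2P] = ½·(4·(3−(1/2)) + (-7)·(1/2−(-9)) + (-7/6)·(-9−3)) = ½·(10 − 133/2 + 14) = -85/4, so the A_3-coordinate is 1/6.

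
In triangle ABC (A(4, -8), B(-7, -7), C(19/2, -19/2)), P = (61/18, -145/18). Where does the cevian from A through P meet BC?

Barycentric coordinates of P with respect to ABC: (7/9, 1/9, 1/9).
On side BC the A-coordinate is zero; dropping P's A-weight 7/9 and renormalizing the remaining 1/9 : 1/9 gives weights 1/2, 1/2 on B, C.
Q = (1/2)·(-7, -7) + (1/2)·(19/2, -19/2) = (5/4, -33/4).

(5/4, -33/4)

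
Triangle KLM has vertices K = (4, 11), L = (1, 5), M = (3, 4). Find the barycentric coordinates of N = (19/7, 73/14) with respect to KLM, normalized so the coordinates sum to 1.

Signed area of the reference triangle: [KLM] = ½·(4·(5−4) + 1·(4−11) + 3·(11−5)) = ½·(4 − 7 + 18) = 15/2.
[NLM] = ½·((19/7)·(5−4) + 1·(4−(73/14)) + 3·(73/14−5)) = ½·(19/7 − 17/14 + 9/14) = 15/14, so the K-coordinate is (15/14)/(15/2) = 1/7.
[KNM] = ½·(4·(73/14−4) + (19/7)·(4−11) + 3·(11−(73/14))) = ½·(34/7 − 19 + 243/14) = 45/28, so the L-coordinate is 3/14.
[KLN] = ½·(4·(5−(73/14)) + 1·(73/14−11) + (19/7)·(11−5)) = ½·(-6/7 − 81/14 + 114/7) = 135/28, so the M-coordinate is 9/14.
Check: 1/7 + 3/14 + 9/14 = 1.

(1/7, 3/14, 9/14)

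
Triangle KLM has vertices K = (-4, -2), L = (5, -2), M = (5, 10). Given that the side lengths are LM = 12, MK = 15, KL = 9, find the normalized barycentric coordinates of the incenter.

(1/3, 5/12, 1/4)

The incenter has barycentric coordinates proportional to the opposite side lengths: (12 : 15 : 9).
Normalizing by 12+15+9 = 36 gives (1/3, 5/12, 1/4).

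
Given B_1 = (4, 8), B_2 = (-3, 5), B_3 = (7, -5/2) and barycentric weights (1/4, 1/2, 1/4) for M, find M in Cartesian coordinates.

M = (1/4)·B_1 + (1/2)·B_2 + (1/4)·B_3.
x-coordinate: (1/4)·4 + (1/2)·(-3) + (1/4)·7 = 5/4.
y-coordinate: (1/4)·8 + (1/2)·5 + (1/4)·(-5/2) = 31/8.

(5/4, 31/8)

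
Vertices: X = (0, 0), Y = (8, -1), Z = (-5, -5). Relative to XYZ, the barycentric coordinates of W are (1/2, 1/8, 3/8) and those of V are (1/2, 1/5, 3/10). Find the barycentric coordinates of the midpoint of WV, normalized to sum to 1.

Since both coordinate triples sum to 1, the midpoint's barycentrics are the componentwise average.
(1/2+1/2)/2 = 1/2; similarly 13/80 and 27/80.

(1/2, 13/80, 27/80)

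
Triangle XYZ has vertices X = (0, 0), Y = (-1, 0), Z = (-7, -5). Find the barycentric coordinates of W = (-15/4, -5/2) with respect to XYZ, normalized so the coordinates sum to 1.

Signed area of the reference triangle: [XYZ] = ½·(0·(0−(-5)) + (-1)·(-5−0) + (-7)·(0−0)) = ½·(0 + 5 + 0) = 5/2.
[WYZ] = ½·((-15/4)·(0−(-5)) + (-1)·(-5−(-5/2)) + (-7)·(-5/2−0)) = ½·(-75/4 + 5/2 + 35/2) = 5/8, so the X-coordinate is (5/8)/(5/2) = 1/4.
[XWZ] = ½·(0·(-5/2−(-5)) + (-15/4)·(-5−0) + (-7)·(0−(-5/2))) = ½·(0 + 75/4 − 35/2) = 5/8, so the Y-coordinate is 1/4.
[XYW] = ½·(0·(0−(-5/2)) + (-1)·(-5/2−0) + (-15/4)·(0−0)) = ½·(0 + 5/2 + 0) = 5/4, so the Z-coordinate is 1/2.

(1/4, 1/4, 1/2)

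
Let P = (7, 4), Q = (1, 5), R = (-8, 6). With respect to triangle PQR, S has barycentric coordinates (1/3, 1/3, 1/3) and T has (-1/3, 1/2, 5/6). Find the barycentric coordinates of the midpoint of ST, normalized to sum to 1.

Since both coordinate triples sum to 1, the midpoint's barycentrics are the componentwise average.
(1/3+-1/3)/2 = 0; similarly 5/12 and 7/12.

(0, 5/12, 7/12)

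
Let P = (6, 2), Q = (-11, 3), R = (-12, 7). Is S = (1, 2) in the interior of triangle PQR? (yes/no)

Barycentric coordinates of S: (47/67, 25/67, -5/67).
The three coordinates are positive, positive, negative; a point is interior exactly when all three are positive.

no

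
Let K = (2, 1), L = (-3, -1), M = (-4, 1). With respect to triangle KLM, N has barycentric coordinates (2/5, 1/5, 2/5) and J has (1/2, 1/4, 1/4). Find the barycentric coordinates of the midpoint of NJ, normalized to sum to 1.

(9/20, 9/40, 13/40)

Since both coordinate triples sum to 1, the midpoint's barycentrics are the componentwise average.
(2/5+1/2)/2 = 9/20; similarly 9/40 and 13/40.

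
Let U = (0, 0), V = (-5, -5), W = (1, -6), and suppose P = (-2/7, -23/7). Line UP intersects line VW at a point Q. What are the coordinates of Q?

Barycentric coordinates of P with respect to UVW: (3/7, 1/7, 3/7).
On side VW the U-coordinate is zero; dropping P's U-weight 3/7 and renormalizing the remaining 1/7 : 3/7 gives weights 1/4, 3/4 on V, W.
Q = (1/4)·(-5, -5) + (3/4)·(1, -6) = (-1/2, -23/4).

(-1/2, -23/4)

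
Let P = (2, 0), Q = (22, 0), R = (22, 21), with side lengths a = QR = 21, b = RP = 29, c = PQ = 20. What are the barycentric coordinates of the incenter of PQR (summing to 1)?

The incenter has barycentric coordinates proportional to the opposite side lengths: (21 : 29 : 20).
Normalizing by 21+29+20 = 70 gives (3/10, 29/70, 2/7).

(3/10, 29/70, 2/7)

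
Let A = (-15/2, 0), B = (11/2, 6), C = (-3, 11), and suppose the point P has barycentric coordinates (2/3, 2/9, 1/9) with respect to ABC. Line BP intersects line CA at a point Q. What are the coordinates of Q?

Line BP meets CA where the B-coordinate vanishes; zeroing P's B-weight and renormalizing leaves C, A-weights 1/9 : 2/3 → (1/7, 6/7).
So Q = (1/7)·C + (6/7)·A = (-48/7, 11/7).

(-48/7, 11/7)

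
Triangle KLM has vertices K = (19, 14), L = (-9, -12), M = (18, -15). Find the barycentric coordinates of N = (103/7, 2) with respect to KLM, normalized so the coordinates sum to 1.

(4/7, 1/7, 2/7)

Signed area of the reference triangle: [KLM] = ½·(19·(-12−(-15)) + (-9)·(-15−14) + 18·(14−(-12))) = ½·(57 + 261 + 468) = 393.
[NLM] = ½·((103/7)·(-12−(-15)) + (-9)·(-15−2) + 18·(2−(-12))) = ½·(309/7 + 153 + 252) = 1572/7, so the K-coordinate is (1572/7)/393 = 4/7.
[KNM] = ½·(19·(2−(-15)) + (103/7)·(-15−14) + 18·(14−2)) = ½·(323 − 2987/7 + 216) = 393/7, so the L-coordinate is 1/7.
[KLN] = ½·(19·(-12−2) + (-9)·(2−14) + (103/7)·(14−(-12))) = ½·(-266 + 108 + 2678/7) = 786/7, so the M-coordinate is 2/7.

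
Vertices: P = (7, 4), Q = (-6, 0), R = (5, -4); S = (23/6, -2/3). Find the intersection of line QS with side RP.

(29/5, -4/5)

Barycentric coordinates of S with respect to PQR: (1/3, 1/6, 1/2).
On side RP the Q-coordinate is zero; dropping S's Q-weight 1/6 and renormalizing the remaining 1/2 : 1/3 gives weights 3/5, 2/5 on R, P.
T = (3/5)·(5, -4) + (2/5)·(7, 4) = (29/5, -4/5).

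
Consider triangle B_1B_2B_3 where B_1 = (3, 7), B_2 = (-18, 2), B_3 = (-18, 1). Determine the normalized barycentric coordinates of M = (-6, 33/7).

Signed area of the reference triangle: [B_1B_2B_3] = ½·(3·(2−1) + (-18)·(1−7) + (-18)·(7−2)) = ½·(3 + 108 − 90) = 21/2.
[MB_2B_3] = ½·((-6)·(2−1) + (-18)·(1−(33/7)) + (-18)·(33/7−2)) = ½·(-6 + 468/7 − 342/7) = 6, so the B_1-coordinate is 6/(21/2) = 4/7.
[B_1MB_3] = ½·(3·(33/7−1) + (-6)·(1−7) + (-18)·(7−(33/7))) = ½·(78/7 + 36 − 288/7) = 3, so the B_2-coordinate is 2/7.
[B_1B_2M] = ½·(3·(2−(33/7)) + (-18)·(33/7−7) + (-6)·(7−2)) = ½·(-57/7 + 288/7 − 30) = 3/2, so the B_3-coordinate is 1/7.
Check: 4/7 + 2/7 + 1/7 = 1.

(4/7, 2/7, 1/7)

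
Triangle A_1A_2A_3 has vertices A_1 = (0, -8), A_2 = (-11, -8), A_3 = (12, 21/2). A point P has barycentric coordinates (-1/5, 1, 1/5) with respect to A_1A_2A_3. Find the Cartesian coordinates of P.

P = (-1/5)·A_1 + 1·A_2 + (1/5)·A_3.
x-coordinate: (-1/5)·0 + 1·(-11) + (1/5)·12 = -43/5.
y-coordinate: (-1/5)·(-8) + 1·(-8) + (1/5)·(21/2) = -43/10.

(-43/5, -43/10)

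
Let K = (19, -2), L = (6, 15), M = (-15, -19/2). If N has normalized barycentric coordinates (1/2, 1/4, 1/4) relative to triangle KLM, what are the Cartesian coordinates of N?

N = (1/2)·K + (1/4)·L + (1/4)·M.
x-coordinate: (1/2)·19 + (1/4)·6 + (1/4)·(-15) = 29/4.
y-coordinate: (1/2)·(-2) + (1/4)·15 + (1/4)·(-19/2) = 3/8.

(29/4, 3/8)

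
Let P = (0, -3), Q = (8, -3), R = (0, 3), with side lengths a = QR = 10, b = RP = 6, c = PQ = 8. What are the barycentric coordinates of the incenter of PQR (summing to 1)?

The incenter has barycentric coordinates proportional to the opposite side lengths: (10 : 6 : 8).
Normalizing by 10+6+8 = 24 gives (5/12, 1/4, 1/3).

(5/12, 1/4, 1/3)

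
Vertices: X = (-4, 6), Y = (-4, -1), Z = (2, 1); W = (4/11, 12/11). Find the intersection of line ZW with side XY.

(-4, 4/3)

Barycentric coordinates of W with respect to XYZ: (1/11, 2/11, 8/11).
On side XY the Z-coordinate is zero; dropping W's Z-weight 8/11 and renormalizing the remaining 1/11 : 2/11 gives weights 1/3, 2/3 on X, Y.
V = (1/3)·(-4, 6) + (2/3)·(-4, -1) = (-4, 4/3).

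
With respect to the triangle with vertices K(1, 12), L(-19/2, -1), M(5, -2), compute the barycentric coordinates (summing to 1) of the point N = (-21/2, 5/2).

(1/4, 1, -1/4)

Signed area of the reference triangle: [KLM] = ½·(1·(-1−(-2)) + (-19/2)·(-2−12) + 5·(12−(-1))) = ½·(1 + 133 + 65) = 199/2.
[NLM] = ½·((-21/2)·(-1−(-2)) + (-19/2)·(-2−(5/2)) + 5·(5/2−(-1))) = ½·(-21/2 + 171/4 + 35/2) = 199/8, so the K-coordinate is (199/8)/(199/2) = 1/4.
[KNM] = ½·(1·(5/2−(-2)) + (-21/2)·(-2−12) + 5·(12−(5/2))) = ½·(9/2 + 147 + 95/2) = 199/2, so the L-coordinate is 1.
[KLN] = ½·(1·(-1−(5/2)) + (-19/2)·(5/2−12) + (-21/2)·(12−(-1))) = ½·(-7/2 + 361/4 − 273/2) = -199/8, so the M-coordinate is -1/4.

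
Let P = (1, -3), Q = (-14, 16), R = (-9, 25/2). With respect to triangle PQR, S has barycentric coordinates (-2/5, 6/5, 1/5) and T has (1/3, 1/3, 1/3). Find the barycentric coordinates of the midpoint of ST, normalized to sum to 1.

Since both coordinate triples sum to 1, the midpoint's barycentrics are the componentwise average.
(-2/5+1/3)/2 = -1/30; similarly 23/30 and 4/15.

(-1/30, 23/30, 4/15)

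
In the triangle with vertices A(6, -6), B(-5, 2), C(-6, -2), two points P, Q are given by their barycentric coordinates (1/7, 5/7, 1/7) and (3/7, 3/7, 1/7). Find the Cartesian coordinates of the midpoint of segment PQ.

Barycentric coordinates of the midpoint are the average: (2/7, 4/7, 1/7).
Converting: (2/7)·A + (4/7)·B + (1/7)·C = (-2, -6/7).

(-2, -6/7)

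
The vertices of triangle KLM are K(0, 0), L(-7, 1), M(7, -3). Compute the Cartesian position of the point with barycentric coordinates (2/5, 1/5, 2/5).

N = (2/5)·K + (1/5)·L + (2/5)·M.
x-coordinate: (2/5)·0 + (1/5)·(-7) + (2/5)·7 = 7/5.
y-coordinate: (2/5)·0 + (1/5)·1 + (2/5)·(-3) = -1.

(7/5, -1)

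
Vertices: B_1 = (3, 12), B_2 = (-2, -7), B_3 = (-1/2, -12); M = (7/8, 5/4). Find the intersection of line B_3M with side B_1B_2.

(4/3, 17/3)

Barycentric coordinates of M with respect to B_1B_2B_3: (1/2, 1/4, 1/4).
On side B_1B_2 the B_3-coordinate is zero; dropping M's B_3-weight 1/4 and renormalizing the remaining 1/2 : 1/4 gives weights 2/3, 1/3 on B_1, B_2.
N = (2/3)·(3, 12) + (1/3)·(-2, -7) = (4/3, 17/3).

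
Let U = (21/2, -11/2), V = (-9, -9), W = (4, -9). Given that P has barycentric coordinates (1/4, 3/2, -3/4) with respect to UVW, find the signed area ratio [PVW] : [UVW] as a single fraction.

The signed ratio [PVW]/[UVW] equals the barycentric coordinate of P at vertex U, which is 1/4.

1/4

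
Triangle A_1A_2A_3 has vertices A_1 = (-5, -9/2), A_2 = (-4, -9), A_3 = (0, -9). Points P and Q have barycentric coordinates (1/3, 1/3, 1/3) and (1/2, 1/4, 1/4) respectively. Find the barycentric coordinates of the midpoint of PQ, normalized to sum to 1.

Since both coordinate triples sum to 1, the midpoint's barycentrics are the componentwise average.
(1/3+1/2)/2 = 5/12; similarly 7/24 and 7/24.

(5/12, 7/24, 7/24)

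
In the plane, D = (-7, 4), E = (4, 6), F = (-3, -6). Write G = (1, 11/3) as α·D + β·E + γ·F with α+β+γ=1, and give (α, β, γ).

Signed area of the reference triangle: [DEF] = ½·((-7)·(6−(-6)) + 4·(-6−4) + (-3)·(4−6)) = ½·(-84 − 40 + 6) = -59.
[GEF] = ½·(1·(6−(-6)) + 4·(-6−(11/3)) + (-3)·(11/3−6)) = ½·(12 − 116/3 + 7) = -59/6, so the D-coordinate is (-59/6)/(-59) = 1/6.
[DGF] = ½·((-7)·(11/3−(-6)) + 1·(-6−4) + (-3)·(4−(11/3))) = ½·(-203/3 − 10 − 1) = -118/3, so the E-coordinate is 2/3.
[DEG] = ½·((-7)·(6−(11/3)) + 4·(11/3−4) + 1·(4−6)) = ½·(-49/3 − 4/3 − 2) = -59/6, so the F-coordinate is 1/6.
Check: 1/6 + 2/3 + 1/6 = 1.

(1/6, 2/3, 1/6)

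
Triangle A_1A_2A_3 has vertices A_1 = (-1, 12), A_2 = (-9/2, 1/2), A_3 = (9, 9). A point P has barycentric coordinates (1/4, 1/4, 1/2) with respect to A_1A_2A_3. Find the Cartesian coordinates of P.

P = (1/4)·A_1 + (1/4)·A_2 + (1/2)·A_3.
x-coordinate: (1/4)·(-1) + (1/4)·(-9/2) + (1/2)·9 = 25/8.
y-coordinate: (1/4)·12 + (1/4)·(1/2) + (1/2)·9 = 61/8.

(25/8, 61/8)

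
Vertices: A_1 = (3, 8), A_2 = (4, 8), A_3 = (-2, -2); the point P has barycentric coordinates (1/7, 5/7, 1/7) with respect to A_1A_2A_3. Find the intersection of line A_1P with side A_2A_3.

(3, 19/3)

Line A_1P meets A_2A_3 where the A_1-coordinate vanishes; zeroing P's A_1-weight and renormalizing leaves A_2, A_3-weights 5/7 : 1/7 → (5/6, 1/6).
So Q = (5/6)·A_2 + (1/6)·A_3 = (3, 19/3).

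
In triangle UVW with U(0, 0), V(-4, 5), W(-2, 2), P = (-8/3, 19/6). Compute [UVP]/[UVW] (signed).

1/3

[UVW] = ½·(0·(5−2) + (-4)·(2−0) + (-2)·(0−5)) = ½·(0 − 8 + 10) = 1.
[UVP] = ½·(0·(5−(19/6)) + (-4)·(19/6−0) + (-8/3)·(0−5)) = ½·(0 − 38/3 + 40/3) = 1/3, so the ratio is (1/3)/1 = 1/3.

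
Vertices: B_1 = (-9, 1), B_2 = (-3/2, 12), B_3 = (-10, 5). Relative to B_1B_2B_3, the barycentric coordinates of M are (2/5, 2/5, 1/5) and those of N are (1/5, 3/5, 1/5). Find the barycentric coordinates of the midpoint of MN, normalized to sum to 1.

Since both coordinate triples sum to 1, the midpoint's barycentrics are the componentwise average.
(2/5+1/5)/2 = 3/10; similarly 1/2 and 1/5.

(3/10, 1/2, 1/5)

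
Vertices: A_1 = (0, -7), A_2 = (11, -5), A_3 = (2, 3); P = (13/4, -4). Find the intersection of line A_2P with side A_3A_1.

(2/3, -11/3)

Barycentric coordinates of P with respect to A_1A_2A_3: (1/2, 1/4, 1/4).
On side A_3A_1 the A_2-coordinate is zero; dropping P's A_2-weight 1/4 and renormalizing the remaining 1/4 : 1/2 gives weights 1/3, 2/3 on A_3, A_1.
Q = (1/3)·(2, 3) + (2/3)·(0, -7) = (2/3, -11/3).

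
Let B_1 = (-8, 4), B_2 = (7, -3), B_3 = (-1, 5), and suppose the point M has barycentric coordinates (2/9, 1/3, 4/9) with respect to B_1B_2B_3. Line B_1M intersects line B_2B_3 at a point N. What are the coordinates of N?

(17/7, 11/7)

Line B_1M meets B_2B_3 where the B_1-coordinate vanishes; zeroing M's B_1-weight and renormalizing leaves B_2, B_3-weights 1/3 : 4/9 → (3/7, 4/7).
So N = (3/7)·B_2 + (4/7)·B_3 = (17/7, 11/7).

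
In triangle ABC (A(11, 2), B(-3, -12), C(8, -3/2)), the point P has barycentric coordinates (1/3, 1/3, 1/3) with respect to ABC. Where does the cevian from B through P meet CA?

(19/2, 1/4)

Line BP meets CA where the B-coordinate vanishes; zeroing P's B-weight and renormalizing leaves C, A-weights 1/3 : 1/3 → (1/2, 1/2).
So Q = (1/2)·C + (1/2)·A = (19/2, 1/4).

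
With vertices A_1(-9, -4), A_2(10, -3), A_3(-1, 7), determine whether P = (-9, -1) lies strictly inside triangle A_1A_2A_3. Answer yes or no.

no

Barycentric coordinates of P: (56/67, -8/67, 19/67).
The three coordinates are positive, negative, positive; a point is interior exactly when all three are positive.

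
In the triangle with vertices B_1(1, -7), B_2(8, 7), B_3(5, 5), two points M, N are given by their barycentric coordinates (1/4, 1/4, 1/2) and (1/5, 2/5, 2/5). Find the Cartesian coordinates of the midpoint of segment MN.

(203/40, 59/20)

Barycentric coordinates of the midpoint are the average: (9/40, 13/40, 9/20).
Converting: (9/40)·B_1 + (13/40)·B_2 + (9/20)·B_3 = (203/40, 59/20).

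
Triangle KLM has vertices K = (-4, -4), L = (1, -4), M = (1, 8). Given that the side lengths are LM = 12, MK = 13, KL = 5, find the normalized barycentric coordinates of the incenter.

(2/5, 13/30, 1/6)

The incenter has barycentric coordinates proportional to the opposite side lengths: (12 : 13 : 5).
Normalizing by 12+13+5 = 30 gives (2/5, 13/30, 1/6).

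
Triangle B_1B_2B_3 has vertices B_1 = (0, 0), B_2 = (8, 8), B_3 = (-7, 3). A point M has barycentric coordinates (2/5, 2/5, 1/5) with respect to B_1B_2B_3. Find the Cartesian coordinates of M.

(9/5, 19/5)

M = (2/5)·B_1 + (2/5)·B_2 + (1/5)·B_3.
x-coordinate: (2/5)·0 + (2/5)·8 + (1/5)·(-7) = 9/5.
y-coordinate: (2/5)·0 + (2/5)·8 + (1/5)·3 = 19/5.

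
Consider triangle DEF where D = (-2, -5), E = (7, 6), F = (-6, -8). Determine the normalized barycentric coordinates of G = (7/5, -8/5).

Signed area of the reference triangle: [DEF] = ½·((-2)·(6−(-8)) + 7·(-8−(-5)) + (-6)·(-5−6)) = ½·(-28 − 21 + 66) = 17/2.
[GEF] = ½·((7/5)·(6−(-8)) + 7·(-8−(-8/5)) + (-6)·(-8/5−6)) = ½·(98/5 − 224/5 + 228/5) = 51/5, so the D-coordinate is (51/5)/(17/2) = 6/5.
[DGF] = ½·((-2)·(-8/5−(-8)) + (7/5)·(-8−(-5)) + (-6)·(-5−(-8/5))) = ½·(-64/5 − 21/5 + 102/5) = 17/10, so the E-coordinate is 1/5.
[DEG] = ½·((-2)·(6−(-8/5)) + 7·(-8/5−(-5)) + (7/5)·(-5−6)) = ½·(-76/5 + 119/5 − 77/5) = -17/5, so the F-coordinate is -2/5.
Check: 6/5 + 1/5 − 2/5 = 1.

(6/5, 1/5, -2/5)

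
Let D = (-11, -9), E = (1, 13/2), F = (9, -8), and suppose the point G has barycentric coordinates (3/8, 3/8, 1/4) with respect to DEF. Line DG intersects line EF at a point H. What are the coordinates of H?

Line DG meets EF where the D-coordinate vanishes; zeroing G's D-weight and renormalizing leaves E, F-weights 3/8 : 1/4 → (3/5, 2/5).
So H = (3/5)·E + (2/5)·F = (21/5, 7/10).

(21/5, 7/10)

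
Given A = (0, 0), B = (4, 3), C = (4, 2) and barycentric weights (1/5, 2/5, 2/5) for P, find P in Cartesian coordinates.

(16/5, 2)

P = (1/5)·A + (2/5)·B + (2/5)·C.
x-coordinate: (1/5)·0 + (2/5)·4 + (2/5)·4 = 16/5.
y-coordinate: (1/5)·0 + (2/5)·3 + (2/5)·2 = 2.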